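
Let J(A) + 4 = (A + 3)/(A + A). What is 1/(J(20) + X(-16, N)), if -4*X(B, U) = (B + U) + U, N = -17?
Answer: 40/363 ≈ 0.11019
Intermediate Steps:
X(B, U) = -U/2 - B/4 (X(B, U) = -((B + U) + U)/4 = -(B + 2*U)/4 = -U/2 - B/4)
J(A) = -4 + (3 + A)/(2*A) (J(A) = -4 + (A + 3)/(A + A) = -4 + (3 + A)/((2*A)) = -4 + (3 + A)*(1/(2*A)) = -4 + (3 + A)/(2*A))
1/(J(20) + X(-16, N)) = 1/((½)*(3 - 7*20)/20 + (-½*(-17) - ¼*(-16))) = 1/((½)*(1/20)*(3 - 140) + (17/2 + 4)) = 1/((½)*(1/20)*(-137) + 25/2) = 1/(-137/40 + 25/2) = 1/(363/40) = 40/363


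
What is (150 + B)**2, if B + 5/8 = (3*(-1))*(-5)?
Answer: 1729225/64 ≈ 27019.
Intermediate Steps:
B = 115/8 (B = -5/8 + (3*(-1))*(-5) = -5/8 - 3*(-5) = -5/8 + 15 = 115/8 ≈ 14.375)
(150 + B)**2 = (150 + 115/8)**2 = (1315/8)**2 = 1729225/64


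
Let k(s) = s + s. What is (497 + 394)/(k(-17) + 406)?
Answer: 297/124 ≈ 2.3952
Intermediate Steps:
k(s) = 2*s
(497 + 394)/(k(-17) + 406) = (497 + 394)/(2*(-17) + 406) = 891/(-34 + 406) = 891/372 = 891*(1/372) = 297/124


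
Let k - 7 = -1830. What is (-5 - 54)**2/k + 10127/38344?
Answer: -115013943/69901112 ≈ -1.6454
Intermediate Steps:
k = -1823 (k = 7 - 1830 = -1823)
(-5 - 54)**2/k + 10127/38344 = (-5 - 54)**2/(-1823) + 10127/38344 = (-59)**2*(-1/1823) + 10127*(1/38344) = 3481*(-1/1823) + 10127/38344 = -3481/1823 + 10127/38344 = -115013943/69901112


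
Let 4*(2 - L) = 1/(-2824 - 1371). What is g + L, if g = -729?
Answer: -12199059/16780 ≈ -727.00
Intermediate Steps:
L = 33561/16780 (L = 2 - 1/(4*(-2824 - 1371)) = 2 - 1/4/(-4195) = 2 - 1/4*(-1/4195) = 2 + 1/16780 = 33561/16780 ≈ 2.0001)
g + L = -729 + 33561/16780 = -12199059/16780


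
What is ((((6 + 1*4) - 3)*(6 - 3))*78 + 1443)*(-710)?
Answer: -2187510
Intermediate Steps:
((((6 + 1*4) - 3)*(6 - 3))*78 + 1443)*(-710) = ((((6 + 4) - 3)*3)*78 + 1443)*(-710) = (((10 - 3)*3)*78 + 1443)*(-710) = ((7*3)*78 + 1443)*(-710) = (21*78 + 1443)*(-710) = (1638 + 1443)*(-710) = 3081*(-710) = -2187510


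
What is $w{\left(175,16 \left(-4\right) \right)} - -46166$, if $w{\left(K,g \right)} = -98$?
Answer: $46068$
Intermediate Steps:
$w{\left(175,16 \left(-4\right) \right)} - -46166 = -98 - -46166 = -98 + 46166 = 46068$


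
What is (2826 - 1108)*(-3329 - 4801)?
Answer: -13967340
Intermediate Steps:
(2826 - 1108)*(-3329 - 4801) = 1718*(-8130) = -13967340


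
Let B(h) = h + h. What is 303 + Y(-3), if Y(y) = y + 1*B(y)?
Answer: 294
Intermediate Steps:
B(h) = 2*h
Y(y) = 3*y (Y(y) = y + 1*(2*y) = y + 2*y = 3*y)
303 + Y(-3) = 303 + 3*(-3) = 303 - 9 = 294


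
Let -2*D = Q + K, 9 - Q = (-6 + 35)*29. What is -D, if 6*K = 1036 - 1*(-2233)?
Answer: -1723/12 ≈ -143.58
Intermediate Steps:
K = 3269/6 (K = (1036 - 1*(-2233))/6 = (1036 + 2233)/6 = (1/6)*3269 = 3269/6 ≈ 544.83)
Q = -832 (Q = 9 - (-6 + 35)*29 = 9 - 29*29 = 9 - 1*841 = 9 - 841 = -832)
D = 1723/12 (D = -(-832 + 3269/6)/2 = -1/2*(-1723/6) = 1723/12 ≈ 143.58)
-D = -1*1723/12 = -1723/12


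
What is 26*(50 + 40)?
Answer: 2340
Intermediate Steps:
26*(50 + 40) = 26*90 = 2340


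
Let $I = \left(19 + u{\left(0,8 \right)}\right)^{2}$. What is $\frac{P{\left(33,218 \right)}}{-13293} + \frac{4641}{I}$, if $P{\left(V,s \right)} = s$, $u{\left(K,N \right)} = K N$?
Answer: $\frac{61614115}{4798773} \approx 12.84$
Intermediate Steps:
$I = 361$ ($I = \left(19 + 0 \cdot 8\right)^{2} = \left(19 + 0\right)^{2} = 19^{2} = 361$)
$\frac{P{\left(33,218 \right)}}{-13293} + \frac{4641}{I} = \frac{218}{-13293} + \frac{4641}{361} = 218 \left(- \frac{1}{13293}\right) + 4641 \cdot \frac{1}{361} = - \frac{218}{13293} + \frac{4641}{361} = \frac{61614115}{4798773}$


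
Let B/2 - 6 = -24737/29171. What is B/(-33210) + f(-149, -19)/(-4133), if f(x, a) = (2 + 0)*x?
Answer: 143725423153/2001960952515 ≈ 0.071792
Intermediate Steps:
B = 300578/29171 (B = 12 + 2*(-24737/29171) = 12 - 49474/29171 = 300578/29171 ≈ 10.304)
f(x, a) = 2*x
B/(-33210) + f(-149, -19)/(-4133) = (300578/29171)/(-33210) + (2*(-149))/(-4133) = (300578/29171)*(-1/33210) - 298*(-1/4133) = -150289/484384455 + 298/4133 = 143725423153/2001960952515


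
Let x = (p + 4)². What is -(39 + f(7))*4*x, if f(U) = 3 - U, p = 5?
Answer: -11340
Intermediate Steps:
x = 81 (x = (5 + 4)² = 9² = 81)
-(39 + f(7))*4*x = -(39 + (3 - 1*7))*4*81 = -(39 + (3 - 7))*324 = -(39 - 4)*324 = -35*324 = -1*11340 = -11340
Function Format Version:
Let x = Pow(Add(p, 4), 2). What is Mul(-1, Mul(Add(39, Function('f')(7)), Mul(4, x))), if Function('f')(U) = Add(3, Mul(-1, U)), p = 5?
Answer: -11340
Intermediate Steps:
x = 81 (x = Pow(Add(5, 4), 2) = Pow(9, 2) = 81)
Mul(-1, Mul(Add(39, Function('f')(7)), Mul(4, x))) = Mul(-1, Mul(Add(39, Add(3, Mul(-1, 7))), Mul(4, 81))) = Mul(-1, Mul(Add(39, Add(3, -7)), 324)) = Mul(-1, Mul(Add(39, -4), 324)) = Mul(-1, Mul(35, 324)) = Mul(-1, 11340) = -11340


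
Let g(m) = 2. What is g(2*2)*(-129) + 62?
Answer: -196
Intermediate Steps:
g(2*2)*(-129) + 62 = 2*(-129) + 62 = -258 + 62 = -196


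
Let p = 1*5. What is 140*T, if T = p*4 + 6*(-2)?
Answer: 1120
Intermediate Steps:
p = 5
T = 8 (T = 5*4 + 6*(-2) = 20 - 12 = 8)
140*T = 140*8 = 1120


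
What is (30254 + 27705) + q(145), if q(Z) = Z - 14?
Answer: 58090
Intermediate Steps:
q(Z) = -14 + Z
(30254 + 27705) + q(145) = (30254 + 27705) + (-14 + 145) = 57959 + 131 = 58090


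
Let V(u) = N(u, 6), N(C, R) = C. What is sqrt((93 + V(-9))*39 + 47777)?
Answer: sqrt(51053) ≈ 225.95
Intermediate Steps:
V(u) = u
sqrt((93 + V(-9))*39 + 47777) = sqrt((93 - 9)*39 + 47777) = sqrt(84*39 + 47777) = sqrt(3276 + 47777) = sqrt(51053)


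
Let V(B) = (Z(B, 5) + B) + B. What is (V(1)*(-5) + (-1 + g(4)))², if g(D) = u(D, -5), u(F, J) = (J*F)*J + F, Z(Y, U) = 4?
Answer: 5329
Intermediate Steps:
u(F, J) = F + F*J² (u(F, J) = (F*J)*J + F = F*J² + F = F + F*J²)
g(D) = 26*D (g(D) = D*(1 + (-5)²) = D*(1 + 25) = D*26 = 26*D)
V(B) = 4 + 2*B (V(B) = (4 + B) + B = 4 + 2*B)
(V(1)*(-5) + (-1 + g(4)))² = ((4 + 2*1)*(-5) + (-1 + 26*4))² = ((4 + 2)*(-5) + (-1 + 104))² = (6*(-5) + 103)² = (-30 + 103)² = 73² = 5329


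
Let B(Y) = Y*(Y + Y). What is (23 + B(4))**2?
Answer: 3025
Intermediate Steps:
B(Y) = 2*Y**2 (B(Y) = Y*(2*Y) = 2*Y**2)
(23 + B(4))**2 = (23 + 2*4**2)**2 = (23 + 2*16)**2 = (23 + 32)**2 = 55**2 = 3025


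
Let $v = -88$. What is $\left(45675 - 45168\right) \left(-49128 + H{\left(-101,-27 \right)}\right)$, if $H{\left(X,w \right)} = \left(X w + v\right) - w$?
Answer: $-23556234$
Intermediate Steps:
$H{\left(X,w \right)} = -88 - w + X w$ ($H{\left(X,w \right)} = \left(X w - 88\right) - w = \left(-88 + X w\right) - w = -88 - w + X w$)
$\left(45675 - 45168\right) \left(-49128 + H{\left(-101,-27 \right)}\right) = \left(45675 - 45168\right) \left(-49128 - -2666\right) = 507 \left(-49128 + \left(-88 + 27 + 2727\right)\right) = 507 \left(-49128 + 2666\right) = 507 \left(-46462\right) = -23556234$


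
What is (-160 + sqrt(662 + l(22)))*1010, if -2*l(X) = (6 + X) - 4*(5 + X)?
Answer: -161600 + 3030*sqrt(78) ≈ -1.3484e+5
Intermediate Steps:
l(X) = 7 + 3*X/2 (l(X) = -((6 + X) - 4*(5 + X))/2 = -((6 + X) + (-20 - 4*X))/2 = -(-14 - 3*X)/2 = 7 + 3*X/2)
(-160 + sqrt(662 + l(22)))*1010 = (-160 + sqrt(662 + (7 + (3/2)*22)))*1010 = (-160 + sqrt(662 + (7 + 33)))*1010 = (-160 + sqrt(662 + 40))*1010 = (-160 + sqrt(702))*1010 = (-160 + 3*sqrt(78))*1010 = -161600 + 3030*sqrt(78)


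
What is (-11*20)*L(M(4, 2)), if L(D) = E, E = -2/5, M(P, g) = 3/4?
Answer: 88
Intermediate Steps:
M(P, g) = ¾ (M(P, g) = 3*(¼) = ¾)
E = -⅖ (E = -2*⅕ = -⅖ ≈ -0.40000)
L(D) = -⅖
(-11*20)*L(M(4, 2)) = -11*20*(-⅖) = -220*(-⅖) = 88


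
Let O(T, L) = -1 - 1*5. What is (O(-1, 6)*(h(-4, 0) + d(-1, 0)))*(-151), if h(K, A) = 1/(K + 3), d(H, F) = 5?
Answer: 3624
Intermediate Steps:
h(K, A) = 1/(3 + K)
O(T, L) = -6 (O(T, L) = -1 - 5 = -6)
(O(-1, 6)*(h(-4, 0) + d(-1, 0)))*(-151) = -6*(1/(3 - 4) + 5)*(-151) = -6*(1/(-1) + 5)*(-151) = -6*(-1 + 5)*(-151) = -6*4*(-151) = -24*(-151) = 3624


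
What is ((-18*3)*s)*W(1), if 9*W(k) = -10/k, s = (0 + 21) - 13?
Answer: 480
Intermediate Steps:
s = 8 (s = 21 - 13 = 8)
W(k) = -10/(9*k) (W(k) = (-10/k)/9 = -10/(9*k))
((-18*3)*s)*W(1) = (-18*3*8)*(-10/9/1) = (-54*8)*(-10/9*1) = -432*(-10/9) = 480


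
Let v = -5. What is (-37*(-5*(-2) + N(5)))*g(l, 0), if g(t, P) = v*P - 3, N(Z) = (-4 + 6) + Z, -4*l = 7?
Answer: 1887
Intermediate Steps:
l = -7/4 (l = -1/4*7 = -7/4 ≈ -1.7500)
N(Z) = 2 + Z
g(t, P) = -3 - 5*P (g(t, P) = -5*P - 3 = -3 - 5*P)
(-37*(-5*(-2) + N(5)))*g(l, 0) = (-37*(-5*(-2) + (2 + 5)))*(-3 - 5*0) = (-37*(10 + 7))*(-3 + 0) = -37*17*(-3) = -629*(-3) = 1887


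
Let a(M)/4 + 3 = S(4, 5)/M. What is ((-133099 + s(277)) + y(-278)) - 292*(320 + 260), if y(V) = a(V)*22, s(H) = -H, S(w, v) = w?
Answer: -42117176/139 ≈ -3.0300e+5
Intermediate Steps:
a(M) = -12 + 16/M (a(M) = -12 + 4*(4/M) = -12 + 16/M)
y(V) = -264 + 352/V (y(V) = (-12 + 16/V)*22 = -264 + 352/V)
((-133099 + s(277)) + y(-278)) - 292*(320 + 260) = ((-133099 - 1*277) + (-264 + 352/(-278))) - 292*(320 + 260) = ((-133099 - 277) + (-264 + 352*(-1/278))) - 292*580 = (-133376 + (-264 - 176/139)) - 169360 = (-133376 - 36872/139) - 169360 = -18576136/139 - 169360 = -42117176/139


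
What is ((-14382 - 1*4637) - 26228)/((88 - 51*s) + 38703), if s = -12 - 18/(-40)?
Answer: -904940/787601 ≈ -1.1490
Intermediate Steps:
s = -231/20 (s = -12 - 18*(-1/40) = -12 + 9/20 = -231/20 ≈ -11.550)
((-14382 - 1*4637) - 26228)/((88 - 51*s) + 38703) = ((-14382 - 1*4637) - 26228)/((88 - 51*(-231/20)) + 38703) = ((-14382 - 4637) - 26228)/((88 + 11781/20) + 38703) = (-19019 - 26228)/(13541/20 + 38703) = -45247/787601/20 = -45247*20/787601 = -904940/787601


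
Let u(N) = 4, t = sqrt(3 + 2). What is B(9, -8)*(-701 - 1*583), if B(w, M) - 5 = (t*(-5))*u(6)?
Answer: -6420 + 25680*sqrt(5) ≈ 51002.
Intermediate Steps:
t = sqrt(5) ≈ 2.2361
B(w, M) = 5 - 20*sqrt(5) (B(w, M) = 5 + (sqrt(5)*(-5))*4 = 5 - 5*sqrt(5)*4 = 5 - 20*sqrt(5))
B(9, -8)*(-701 - 1*583) = (5 - 20*sqrt(5))*(-701 - 1*583) = (5 - 20*sqrt(5))*(-701 - 583) = (5 - 20*sqrt(5))*(-1284) = -6420 + 25680*sqrt(5)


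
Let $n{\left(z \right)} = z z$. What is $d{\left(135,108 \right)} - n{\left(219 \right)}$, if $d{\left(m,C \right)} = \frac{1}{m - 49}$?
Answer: $- \frac{4124645}{86} \approx -47961.0$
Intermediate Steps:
$n{\left(z \right)} = z^{2}$
$d{\left(m,C \right)} = \frac{1}{-49 + m}$
$d{\left(135,108 \right)} - n{\left(219 \right)} = \frac{1}{-49 + 135} - 219^{2} = \frac{1}{86} - 47961 = - \frac{4124645}{86}$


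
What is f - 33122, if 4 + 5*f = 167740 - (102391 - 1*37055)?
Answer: -12642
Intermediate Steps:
f = 20480 (f = -⅘ + (167740 - (102391 - 1*37055))/5 = -⅘ + (167740 - (102391 - 37055))/5 = -⅘ + (167740 - 1*65336)/5 = -⅘ + (167740 - 65336)/5 = -⅘ + (⅕)*102404 = -⅘ + 102404/5 = 20480)
f - 33122 = 20480 - 33122 = -12642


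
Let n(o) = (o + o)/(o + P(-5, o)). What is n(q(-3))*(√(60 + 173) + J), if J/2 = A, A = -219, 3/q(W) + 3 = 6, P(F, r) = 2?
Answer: -292 + 2*√233/3 ≈ -281.82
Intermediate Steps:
q(W) = 1 (q(W) = 3/(-3 + 6) = 3/3 = 3*(⅓) = 1)
J = -438 (J = 2*(-219) = -438)
n(o) = 2*o/(2 + o) (n(o) = (o + o)/(o + 2) = (2*o)/(2 + o) = 2*o/(2 + o))
n(q(-3))*(√(60 + 173) + J) = (2*1/(2 + 1))*(√(60 + 173) - 438) = (2*1/3)*(√233 - 438) = (2*1*(⅓))*(-438 + √233) = 2*(-438 + √233)/3 = -292 + 2*√233/3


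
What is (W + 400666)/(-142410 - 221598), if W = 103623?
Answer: -504289/364008 ≈ -1.3854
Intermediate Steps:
(W + 400666)/(-142410 - 221598) = (103623 + 400666)/(-142410 - 221598) = 504289/(-364008) = 504289*(-1/364008) = -504289/364008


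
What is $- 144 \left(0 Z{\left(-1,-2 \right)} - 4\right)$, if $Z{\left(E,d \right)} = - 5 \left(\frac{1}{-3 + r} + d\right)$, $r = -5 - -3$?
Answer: $576$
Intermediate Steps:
$r = -2$ ($r = -5 + 3 = -2$)
$Z{\left(E,d \right)} = 1 - 5 d$ ($Z{\left(E,d \right)} = - 5 \left(\frac{1}{-3 - 2} + d\right) = - 5 \left(\frac{1}{-5} + d\right) = - 5 \left(- \frac{1}{5} + d\right) = 1 - 5 d$)
$- 144 \left(0 Z{\left(-1,-2 \right)} - 4\right) = - 144 \left(0 \left(1 - -10\right) - 4\right) = - 144 \left(0 \left(1 + 10\right) - 4\right) = - 144 \left(0 \cdot 11 - 4\right) = - 144 \left(0 - 4\right) = \left(-144\right) \left(-4\right) = 576$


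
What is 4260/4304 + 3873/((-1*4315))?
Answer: 428127/4642940 ≈ 0.092210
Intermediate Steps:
4260/4304 + 3873/((-1*4315)) = 4260*(1/4304) + 3873/(-4315) = 1065/1076 + 3873*(-1/4315) = 1065/1076 - 3873/4315 = 428127/4642940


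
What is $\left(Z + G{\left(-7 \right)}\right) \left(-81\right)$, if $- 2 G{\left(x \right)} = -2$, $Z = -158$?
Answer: $12717$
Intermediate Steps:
$G{\left(x \right)} = 1$ ($G{\left(x \right)} = \left(- \frac{1}{2}\right) \left(-2\right) = 1$)
$\left(Z + G{\left(-7 \right)}\right) \left(-81\right) = \left(-158 + 1\right) \left(-81\right) = \left(-157\right) \left(-81\right) = 12717$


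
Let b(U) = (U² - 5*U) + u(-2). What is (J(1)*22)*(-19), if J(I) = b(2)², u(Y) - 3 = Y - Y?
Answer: -3762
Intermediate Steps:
u(Y) = 3 (u(Y) = 3 + (Y - Y) = 3 + 0 = 3)
b(U) = 3 + U² - 5*U (b(U) = (U² - 5*U) + 3 = 3 + U² - 5*U)
J(I) = 9 (J(I) = (3 + 2² - 5*2)² = (3 + 4 - 10)² = (-3)² = 9)
(J(1)*22)*(-19) = (9*22)*(-19) = 198*(-19) = -3762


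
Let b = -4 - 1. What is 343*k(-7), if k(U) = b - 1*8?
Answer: -4459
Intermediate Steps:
b = -5
k(U) = -13 (k(U) = -5 - 1*8 = -5 - 8 = -13)
343*k(-7) = 343*(-13) = -4459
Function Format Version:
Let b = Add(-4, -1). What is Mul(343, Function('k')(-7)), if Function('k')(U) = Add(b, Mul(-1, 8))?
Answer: -4459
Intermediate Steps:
b = -5
Function('k')(U) = -13 (Function('k')(U) = Add(-5, Mul(-1, 8)) = Add(-5, -8) = -13)
Mul(343, Function('k')(-7)) = Mul(343, -13) = -4459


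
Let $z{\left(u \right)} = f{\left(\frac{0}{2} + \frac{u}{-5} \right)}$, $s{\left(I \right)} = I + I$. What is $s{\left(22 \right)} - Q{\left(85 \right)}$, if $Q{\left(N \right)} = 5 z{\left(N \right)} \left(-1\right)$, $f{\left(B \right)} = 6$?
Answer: $74$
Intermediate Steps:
$s{\left(I \right)} = 2 I$
$z{\left(u \right)} = 6$
$Q{\left(N \right)} = -30$ ($Q{\left(N \right)} = 5 \cdot 6 \left(-1\right) = 30 \left(-1\right) = -30$)
$s{\left(22 \right)} - Q{\left(85 \right)} = 2 \cdot 22 - -30 = 44 + 30 = 74$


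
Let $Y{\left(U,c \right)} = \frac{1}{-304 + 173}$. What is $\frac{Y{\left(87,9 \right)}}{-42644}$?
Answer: $\frac{1}{5586364} \approx 1.7901 \cdot 10^{-7}$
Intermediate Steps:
$Y{\left(U,c \right)} = - \frac{1}{131}$ ($Y{\left(U,c \right)} = \frac{1}{-131} = - \frac{1}{131}$)
$\frac{Y{\left(87,9 \right)}}{-42644} = - \frac{1}{131 \left(-42644\right)} = \left(- \frac{1}{131}\right) \left(- \frac{1}{42644}\right) = \frac{1}{5586364}$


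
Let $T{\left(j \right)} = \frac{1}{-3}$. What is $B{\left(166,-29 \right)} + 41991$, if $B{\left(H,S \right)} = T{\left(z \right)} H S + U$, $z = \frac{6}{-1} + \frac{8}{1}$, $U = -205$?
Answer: $\frac{130172}{3} \approx 43391.0$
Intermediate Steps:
$z = 2$ ($z = 6 \left(-1\right) + 8 \cdot 1 = -6 + 8 = 2$)
$T{\left(j \right)} = - \frac{1}{3}$
$B{\left(H,S \right)} = -205 - \frac{H S}{3}$ ($B{\left(H,S \right)} = - \frac{H}{3} S - 205 = - \frac{H S}{3} - 205 = -205 - \frac{H S}{3}$)
$B{\left(166,-29 \right)} + 41991 = \left(-205 - \frac{166}{3} \left(-29\right)\right) + 41991 = \left(-205 + \frac{4814}{3}\right) + 41991 = \frac{4199}{3} + 41991 = \frac{130172}{3}$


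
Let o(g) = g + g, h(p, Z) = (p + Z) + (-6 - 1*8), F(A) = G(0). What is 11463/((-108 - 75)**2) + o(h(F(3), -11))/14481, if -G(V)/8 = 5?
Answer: 17960237/53883801 ≈ 0.33331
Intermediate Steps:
G(V) = -40 (G(V) = -8*5 = -40)
F(A) = -40
h(p, Z) = -14 + Z + p (h(p, Z) = (Z + p) + (-6 - 8) = (Z + p) - 14 = -14 + Z + p)
o(g) = 2*g
11463/((-108 - 75)**2) + o(h(F(3), -11))/14481 = 11463/((-108 - 75)**2) + (2*(-14 - 11 - 40))/14481 = 11463/((-183)**2) + (2*(-65))*(1/14481) = 11463/33489 - 130*1/14481 = 11463*(1/33489) - 130/14481 = 3821/11163 - 130/14481 = 17960237/53883801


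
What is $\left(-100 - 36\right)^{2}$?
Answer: $18496$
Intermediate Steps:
$\left(-100 - 36\right)^{2} = \left(-136\right)^{2} = 18496$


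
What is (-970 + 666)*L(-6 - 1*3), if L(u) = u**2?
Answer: -24624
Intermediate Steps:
(-970 + 666)*L(-6 - 1*3) = (-970 + 666)*(-6 - 1*3)**2 = -304*(-6 - 3)**2 = -304*(-9)**2 = -304*81 = -24624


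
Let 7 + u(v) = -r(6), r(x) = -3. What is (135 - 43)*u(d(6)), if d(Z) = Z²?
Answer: -368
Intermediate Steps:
u(v) = -4 (u(v) = -7 - 1*(-3) = -7 + 3 = -4)
(135 - 43)*u(d(6)) = (135 - 43)*(-4) = 92*(-4) = -368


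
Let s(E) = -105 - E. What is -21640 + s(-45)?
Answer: -21700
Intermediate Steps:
-21640 + s(-45) = -21640 + (-105 - 1*(-45)) = -21640 + (-105 + 45) = -21640 - 60 = -21700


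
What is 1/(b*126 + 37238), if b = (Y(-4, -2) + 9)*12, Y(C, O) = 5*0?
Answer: 1/50846 ≈ 1.9667e-5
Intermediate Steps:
Y(C, O) = 0
b = 108 (b = (0 + 9)*12 = 9*12 = 108)
1/(b*126 + 37238) = 1/(108*126 + 37238) = 1/(13608 + 37238) = 1/50846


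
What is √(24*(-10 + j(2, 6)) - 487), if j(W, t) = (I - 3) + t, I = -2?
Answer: I*√703 ≈ 26.514*I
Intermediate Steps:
j(W, t) = -5 + t (j(W, t) = (-2 - 3) + t = -5 + t)
√(24*(-10 + j(2, 6)) - 487) = √(24*(-10 + (-5 + 6)) - 487) = √(24*(-10 + 1) - 487) = √(24*(-9) - 487) = √(-216 - 487) = √(-703) = I*√703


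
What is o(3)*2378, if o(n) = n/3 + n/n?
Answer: 4756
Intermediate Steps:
o(n) = 1 + n/3 (o(n) = n*(1/3) + 1 = n/3 + 1 = 1 + n/3)
o(3)*2378 = (1 + (1/3)*3)*2378 = (1 + 1)*2378 = 2*2378 = 4756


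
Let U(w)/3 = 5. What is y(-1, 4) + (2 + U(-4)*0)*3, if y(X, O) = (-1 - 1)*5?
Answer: -4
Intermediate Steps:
U(w) = 15 (U(w) = 3*5 = 15)
y(X, O) = -10 (y(X, O) = -2*5 = -10)
y(-1, 4) + (2 + U(-4)*0)*3 = -10 + (2 + 15*0)*3 = -10 + (2 + 0)*3 = -10 + 2*3 = -10 + 6 = -4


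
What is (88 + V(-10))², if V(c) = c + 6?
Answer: 7056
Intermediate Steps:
V(c) = 6 + c
(88 + V(-10))² = (88 + (6 - 10))² = (88 - 4)² = 84² = 7056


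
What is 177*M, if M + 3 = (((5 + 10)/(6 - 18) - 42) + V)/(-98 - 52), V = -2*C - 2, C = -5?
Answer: -97881/200 ≈ -489.40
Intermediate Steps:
V = 8 (V = -2*(-5) - 2 = 10 - 2 = 8)
M = -553/200 (M = -3 + (((5 + 10)/(6 - 18) - 42) + 8)/(-98 - 52) = -3 + ((15/(-12) - 42) + 8)/(-150) = -3 + ((15*(-1/12) - 42) + 8)*(-1/150) = -3 + ((-5/4 - 42) + 8)*(-1/150) = -3 + (-173/4 + 8)*(-1/150) = -3 - 141/4*(-1/150) = -3 + 47/200 = -553/200 ≈ -2.7650)
177*M = 177*(-553/200) = -97881/200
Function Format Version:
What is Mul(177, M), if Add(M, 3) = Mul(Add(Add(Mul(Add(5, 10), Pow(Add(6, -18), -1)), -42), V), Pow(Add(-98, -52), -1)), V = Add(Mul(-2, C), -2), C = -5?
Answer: Rational(-97881, 200) ≈ -489.40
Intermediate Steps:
V = 8 (V = Add(Mul(-2, -5), -2) = Add(10, -2) = 8)
M = Rational(-553, 200) (M = Add(-3, Mul(Add(Add(Mul(Add(5, 10), Pow(Add(6, -18), -1)), -42), 8), Pow(Add(-98, -52), -1))) = Add(-3, Mul(Add(Add(Mul(15, Pow(-12, -1)), -42), 8), Pow(-150, -1))) = Add(-3, Mul(Add(Add(Mul(15, Rational(-1, 12)), -42), 8), Rational(-1, 150))) = Add(-3, Mul(Add(Add(Rational(-5, 4), -42), 8), Rational(-1, 150))) = Add(-3, Mul(Add(Rational(-173, 4), 8), Rational(-1, 150))) = Add(-3, Mul(Rational(-141, 4), Rational(-1, 150))) = Add(-3, Rational(47, 200)) = Rational(-553, 200) ≈ -2.7650)
Mul(177, M) = Mul(177, Rational(-553, 200)) = Rational(-97881, 200)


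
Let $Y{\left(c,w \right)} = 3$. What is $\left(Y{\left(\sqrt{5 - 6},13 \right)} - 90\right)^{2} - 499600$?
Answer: $-492031$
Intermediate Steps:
$\left(Y{\left(\sqrt{5 - 6},13 \right)} - 90\right)^{2} - 499600 = \left(3 - 90\right)^{2} - 499600 = \left(-87\right)^{2} - 499600 = 7569 - 499600 = -492031$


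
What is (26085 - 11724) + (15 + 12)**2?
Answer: 15090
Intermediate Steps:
(26085 - 11724) + (15 + 12)**2 = 14361 + 27**2 = 14361 + 729 = 15090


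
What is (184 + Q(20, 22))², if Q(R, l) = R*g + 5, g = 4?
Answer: 72361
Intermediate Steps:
Q(R, l) = 5 + 4*R (Q(R, l) = R*4 + 5 = 4*R + 5 = 5 + 4*R)
(184 + Q(20, 22))² = (184 + (5 + 4*20))² = (184 + (5 + 80))² = (184 + 85)² = 269² = 72361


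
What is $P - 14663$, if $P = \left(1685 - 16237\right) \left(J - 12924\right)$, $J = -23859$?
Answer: $535251553$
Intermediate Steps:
$P = 535266216$ ($P = \left(1685 - 16237\right) \left(-23859 - 12924\right) = \left(-14552\right) \left(-36783\right) = 535266216$)
$P - 14663 = 535266216 - 14663 = 535251553$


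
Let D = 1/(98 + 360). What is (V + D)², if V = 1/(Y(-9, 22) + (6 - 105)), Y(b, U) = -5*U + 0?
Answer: 62001/9162701284 ≈ 6.7667e-6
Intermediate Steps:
Y(b, U) = -5*U
D = 1/458 ≈ 0.0021834
V = -1/209 (V = 1/(-5*22 + (6 - 105)) = 1/(-110 - 99) = 1/(-209) = -1/209 ≈ -0.0047847)
(V + D)² = (-1/209 + 1/458)² = (-249/95722)² = 62001/9162701284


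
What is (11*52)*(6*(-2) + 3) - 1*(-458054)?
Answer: 452906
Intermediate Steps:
(11*52)*(6*(-2) + 3) - 1*(-458054) = 572*(-12 + 3) + 458054 = 572*(-9) + 458054 = -5148 + 458054 = 452906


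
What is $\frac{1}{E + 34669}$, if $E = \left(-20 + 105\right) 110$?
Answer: $\frac{1}{44019} \approx 2.2717 \cdot 10^{-5}$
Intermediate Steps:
$E = 9350$ ($E = 85 \cdot 110 = 9350$)
$\frac{1}{E + 34669} = \frac{1}{9350 + 34669} = \frac{1}{44019}$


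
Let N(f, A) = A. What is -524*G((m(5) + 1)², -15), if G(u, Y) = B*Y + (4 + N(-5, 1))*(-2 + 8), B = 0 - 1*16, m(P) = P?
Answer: -141480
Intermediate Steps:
B = -16 (B = 0 - 16 = -16)
G(u, Y) = 30 - 16*Y (G(u, Y) = -16*Y + (4 + 1)*(-2 + 8) = -16*Y + 5*6 = -16*Y + 30 = 30 - 16*Y)
-524*G((m(5) + 1)², -15) = -524*(30 - 16*(-15)) = -524*(30 + 240) = -524*270 = -141480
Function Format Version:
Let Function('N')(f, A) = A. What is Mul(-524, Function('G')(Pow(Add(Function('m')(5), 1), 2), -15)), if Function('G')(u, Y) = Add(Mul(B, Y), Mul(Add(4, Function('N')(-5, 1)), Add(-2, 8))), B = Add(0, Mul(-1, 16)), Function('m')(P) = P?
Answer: -141480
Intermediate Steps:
B = -16 (B = Add(0, -16) = -16)
Function('G')(u, Y) = Add(30, Mul(-16, Y)) (Function('G')(u, Y) = Add(Mul(-16, Y), Mul(Add(4, 1), Add(-2, 8))) = Add(Mul(-16, Y), Mul(5, 6)) = Add(Mul(-16, Y), 30) = Add(30, Mul(-16, Y)))
Mul(-524, Function('G')(Pow(Add(Function('m')(5), 1), 2), -15)) = Mul(-524, Add(30, Mul(-16, -15))) = Mul(-524, Add(30, 240)) = Mul(-524, 270) = -141480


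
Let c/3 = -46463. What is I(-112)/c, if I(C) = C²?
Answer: -12544/139389 ≈ -0.089993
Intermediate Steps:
c = -139389 (c = 3*(-46463) = -139389)
I(-112)/c = (-112)²/(-139389) = 12544*(-1/139389) = -12544/139389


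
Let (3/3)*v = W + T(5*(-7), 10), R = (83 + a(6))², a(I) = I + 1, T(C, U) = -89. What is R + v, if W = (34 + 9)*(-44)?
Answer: 6119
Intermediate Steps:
W = -1892 (W = 43*(-44) = -1892)
a(I) = 1 + I
R = 8100 (R = (83 + (1 + 6))² = (83 + 7)² = 90² = 8100)
v = -1981 (v = -1892 - 89 = -1981)
R + v = 8100 - 1981 = 6119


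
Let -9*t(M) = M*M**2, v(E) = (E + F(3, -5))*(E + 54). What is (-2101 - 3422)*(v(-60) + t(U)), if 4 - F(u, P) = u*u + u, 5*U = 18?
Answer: -278094096/125 ≈ -2.2248e+6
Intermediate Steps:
U = 18/5 (U = (1/5)*18 = 18/5 ≈ 3.6000)
F(u, P) = 4 - u - u**2 (F(u, P) = 4 - (u*u + u) = 4 - (u**2 + u) = 4 - (u + u**2) = 4 + (-u - u**2) = 4 - u - u**2)
v(E) = (-8 + E)*(54 + E) (v(E) = (E + (4 - 1*3 - 1*3**2))*(E + 54) = (E + (4 - 3 - 1*9))*(54 + E) = (E + (4 - 3 - 9))*(54 + E) = (E - 8)*(54 + E) = (-8 + E)*(54 + E))
t(M) = -M**3/9 (t(M) = -M*M**2/9 = -M**3/9)
(-2101 - 3422)*(v(-60) + t(U)) = (-2101 - 3422)*((-432 + (-60)**2 + 46*(-60)) - (18/5)**3/9) = -5523*((-432 + 3600 - 2760) - 1/9*5832/125) = -5523*(408 - 648/125) = -5523*50352/125 = -278094096/125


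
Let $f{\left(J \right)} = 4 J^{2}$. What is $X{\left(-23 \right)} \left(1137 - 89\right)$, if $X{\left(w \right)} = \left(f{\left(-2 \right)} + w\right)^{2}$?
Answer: $51352$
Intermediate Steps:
$X{\left(w \right)} = \left(16 + w\right)^{2}$ ($X{\left(w \right)} = \left(4 \left(-2\right)^{2} + w\right)^{2} = \left(4 \cdot 4 + w\right)^{2} = \left(16 + w\right)^{2}$)
$X{\left(-23 \right)} \left(1137 - 89\right) = \left(16 - 23\right)^{2} \left(1137 - 89\right) = \left(-7\right)^{2} \cdot 1048 = 49 \cdot 1048 = 51352$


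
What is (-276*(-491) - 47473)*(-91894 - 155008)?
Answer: -21737992786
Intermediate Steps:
(-276*(-491) - 47473)*(-91894 - 155008) = (135516 - 47473)*(-246902) = 88043*(-246902) = -21737992786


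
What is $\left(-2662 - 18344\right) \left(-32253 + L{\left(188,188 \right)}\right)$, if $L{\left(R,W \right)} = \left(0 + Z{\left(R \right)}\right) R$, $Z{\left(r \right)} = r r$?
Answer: $-138900473514$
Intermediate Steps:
$Z{\left(r \right)} = r^{2}$
$L{\left(R,W \right)} = R^{3}$ ($L{\left(R,W \right)} = \left(0 + R^{2}\right) R = R^{2} R = R^{3}$)
$\left(-2662 - 18344\right) \left(-32253 + L{\left(188,188 \right)}\right) = \left(-2662 - 18344\right) \left(-32253 + 188^{3}\right) = - 21006 \left(-32253 + 6644672\right) = \left(-21006\right) 6612419 = -138900473514$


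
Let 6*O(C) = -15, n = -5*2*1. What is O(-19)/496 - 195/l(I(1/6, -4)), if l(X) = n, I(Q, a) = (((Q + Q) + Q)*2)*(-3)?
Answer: 19339/992 ≈ 19.495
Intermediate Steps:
n = -10 (n = -10*1 = -10)
I(Q, a) = -18*Q (I(Q, a) = ((2*Q + Q)*2)*(-3) = ((3*Q)*2)*(-3) = (6*Q)*(-3) = -18*Q)
O(C) = -5/2 (O(C) = (⅙)*(-15) = -5/2)
l(X) = -10
O(-19)/496 - 195/l(I(1/6, -4)) = -5/2/496 - 195/(-10) = -5/2*1/496 - 195*(-⅒) = -5/992 + 39/2 = 19339/992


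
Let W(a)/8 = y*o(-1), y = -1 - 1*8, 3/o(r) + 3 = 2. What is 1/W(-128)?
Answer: 1/216 ≈ 0.0046296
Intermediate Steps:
o(r) = -3 (o(r) = 3/(-3 + 2) = 3/(-1) = 3*(-1) = -3)
y = -9 (y = -1 - 8 = -9)
W(a) = 216 (W(a) = 8*(-9*(-3)) = 8*27 = 216)
1/W(-128) = 1/216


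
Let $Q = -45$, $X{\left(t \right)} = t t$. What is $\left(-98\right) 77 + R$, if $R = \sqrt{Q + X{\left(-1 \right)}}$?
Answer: $-7546 + 2 i \sqrt{11} \approx -7546.0 + 6.6332 i$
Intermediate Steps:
$X{\left(t \right)} = t^{2}$
$R = 2 i \sqrt{11}$ ($R = \sqrt{-45 + \left(-1\right)^{2}} = \sqrt{-45 + 1} = \sqrt{-44} = 2 i \sqrt{11} \approx 6.6332 i$)
$\left(-98\right) 77 + R = \left(-98\right) 77 + 2 i \sqrt{11} = -7546 + 2 i \sqrt{11}$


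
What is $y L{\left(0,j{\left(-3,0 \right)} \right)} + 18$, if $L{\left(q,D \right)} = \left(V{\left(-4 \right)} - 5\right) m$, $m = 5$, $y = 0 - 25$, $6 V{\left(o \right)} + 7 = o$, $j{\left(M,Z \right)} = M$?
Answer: $\frac{5233}{6} \approx 872.17$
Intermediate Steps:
$V{\left(o \right)} = - \frac{7}{6} + \frac{o}{6}$
$y = -25$
$L{\left(q,D \right)} = - \frac{205}{6}$ ($L{\left(q,D \right)} = \left(\left(- \frac{7}{6} + \frac{1}{6} \left(-4\right)\right) - 5\right) 5 = \left(\left(- \frac{7}{6} - \frac{2}{3}\right) - 5\right) 5 = \left(- \frac{11}{6} - 5\right) 5 = \left(- \frac{41}{6}\right) 5 = - \frac{205}{6}$)
$y L{\left(0,j{\left(-3,0 \right)} \right)} + 18 = \left(-25\right) \left(- \frac{205}{6}\right) + 18 = \frac{5125}{6} + 18 = \frac{5233}{6}$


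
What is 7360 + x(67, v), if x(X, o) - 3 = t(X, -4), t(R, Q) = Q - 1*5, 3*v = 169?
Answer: 7354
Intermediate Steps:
v = 169/3 (v = (⅓)*169 = 169/3 ≈ 56.333)
t(R, Q) = -5 + Q (t(R, Q) = Q - 5 = -5 + Q)
x(X, o) = -6 (x(X, o) = 3 + (-5 - 4) = 3 - 9 = -6)
7360 + x(67, v) = 7360 - 6 = 7354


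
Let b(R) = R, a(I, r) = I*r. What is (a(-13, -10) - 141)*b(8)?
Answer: -88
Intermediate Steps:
(a(-13, -10) - 141)*b(8) = (-13*(-10) - 141)*8 = (130 - 141)*8 = -11*8 = -88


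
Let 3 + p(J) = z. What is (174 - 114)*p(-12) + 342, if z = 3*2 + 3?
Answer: 702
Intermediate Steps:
z = 9 (z = 6 + 3 = 9)
p(J) = 6 (p(J) = -3 + 9 = 6)
(174 - 114)*p(-12) + 342 = (174 - 114)*6 + 342 = 60*6 + 342 = 360 + 342 = 702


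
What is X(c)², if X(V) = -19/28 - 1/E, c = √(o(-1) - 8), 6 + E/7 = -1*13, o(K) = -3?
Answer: 2601/5776 ≈ 0.45031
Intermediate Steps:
E = -133 (E = -42 + 7*(-1*13) = -42 + 7*(-13) = -42 - 91 = -133)
c = I*√11 (c = √(-3 - 8) = √(-11) = I*√11 ≈ 3.3166*I)
X(V) = -51/76 (X(V) = -19/28 - 1/(-133) = -19*1/28 - 1*(-1/133) = -19/28 + 1/133 = -51/76)
X(c)² = (-51/76)² = 2601/5776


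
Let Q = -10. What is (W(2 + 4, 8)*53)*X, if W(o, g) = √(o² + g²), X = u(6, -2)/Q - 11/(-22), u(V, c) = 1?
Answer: 212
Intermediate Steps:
X = ⅖ (X = 1/(-10) - 11/(-22) = 1*(-⅒) - 11*(-1/22) = -⅒ + ½ = ⅖ ≈ 0.40000)
W(o, g) = √(g² + o²)
(W(2 + 4, 8)*53)*X = (√(8² + (2 + 4)²)*53)*(⅖) = (√(64 + 6²)*53)*(⅖) = (√(64 + 36)*53)*(⅖) = (√100*53)*(⅖) = (10*53)*(⅖) = 530*(⅖) = 212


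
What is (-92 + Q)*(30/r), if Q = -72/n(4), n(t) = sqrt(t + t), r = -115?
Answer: 24 + 108*sqrt(2)/23 ≈ 30.641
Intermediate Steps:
n(t) = sqrt(2)*sqrt(t) (n(t) = sqrt(2*t) = sqrt(2)*sqrt(t))
Q = -18*sqrt(2) (Q = -72*sqrt(2)/4 = -18*sqrt(2) ≈ -25.456)
(-92 + Q)*(30/r) = (-92 - 18*sqrt(2))*(30/(-115)) = (-92 - 18*sqrt(2))*(30*(-1/115)) = (-92 - 18*sqrt(2))*(-6/23) = 24 + 108*sqrt(2)/23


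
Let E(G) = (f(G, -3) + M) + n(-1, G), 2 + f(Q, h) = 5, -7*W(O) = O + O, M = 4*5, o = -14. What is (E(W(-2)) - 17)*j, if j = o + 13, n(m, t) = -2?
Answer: -4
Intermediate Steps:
M = 20
W(O) = -2*O/7 (W(O) = -(O + O)/7 = -2*O/7)
f(Q, h) = 3 (f(Q, h) = -2 + 5 = 3)
E(G) = 21 (E(G) = (3 + 20) - 2 = 23 - 2 = 21)
j = -1 (j = -14 + 13 = -1)
(E(W(-2)) - 17)*j = (21 - 17)*(-1) = 4*(-1) = -4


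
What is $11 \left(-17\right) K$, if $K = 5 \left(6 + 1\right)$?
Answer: $-6545$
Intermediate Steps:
$K = 35$ ($K = 5 \cdot 7 = 35$)
$11 \left(-17\right) K = 11 \left(-17\right) 35 = \left(-187\right) 35 = -6545$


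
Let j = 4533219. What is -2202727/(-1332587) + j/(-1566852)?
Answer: -863187167383/695988868708 ≈ -1.2402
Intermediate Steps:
-2202727/(-1332587) + j/(-1566852) = -2202727/(-1332587) + 4533219/(-1566852) = -2202727*(-1/1332587) + 4533219*(-1/1566852) = 2202727/1332587 - 1511073/522284 = -863187167383/695988868708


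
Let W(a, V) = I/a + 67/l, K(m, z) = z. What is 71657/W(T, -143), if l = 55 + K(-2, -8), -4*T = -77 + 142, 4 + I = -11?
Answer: 43782427/1435 ≈ 30510.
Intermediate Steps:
I = -15 (I = -4 - 11 = -15)
T = -65/4 (T = -(-77 + 142)/4 = -1/4*65 = -65/4 ≈ -16.250)
l = 47 (l = 55 - 8 = 47)
W(a, V) = 67/47 - 15/a (W(a, V) = -15/a + 67/47 = 67/47 - 15/a)
71657/W(T, -143) = 71657/(67/47 - 15/(-65/4)) = 71657/(67/47 - 15*(-4/65)) = 71657/(67/47 + 12/13) = 71657/(1435/611) = 71657*(611/1435) = 43782427/1435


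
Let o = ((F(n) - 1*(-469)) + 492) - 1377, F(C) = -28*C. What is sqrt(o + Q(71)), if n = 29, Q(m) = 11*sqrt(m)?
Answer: sqrt(-1228 + 11*sqrt(71)) ≈ 33.694*I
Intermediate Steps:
o = -1228 (o = ((-28*29 - 1*(-469)) + 492) - 1377 = ((-812 + 469) + 492) - 1377 = (-343 + 492) - 1377 = 149 - 1377 = -1228)
sqrt(o + Q(71)) = sqrt(-1228 + 11*sqrt(71))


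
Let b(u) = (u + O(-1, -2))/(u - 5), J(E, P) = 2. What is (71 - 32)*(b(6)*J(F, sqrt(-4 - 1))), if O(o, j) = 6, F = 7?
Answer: 936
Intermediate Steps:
b(u) = (6 + u)/(-5 + u) (b(u) = (u + 6)/(u - 5) = (6 + u)/(-5 + u))
(71 - 32)*(b(6)*J(F, sqrt(-4 - 1))) = (71 - 32)*(((6 + 6)/(-5 + 6))*2) = 39*((12/1)*2) = 39*((1*12)*2) = 39*(12*2) = 39*24 = 936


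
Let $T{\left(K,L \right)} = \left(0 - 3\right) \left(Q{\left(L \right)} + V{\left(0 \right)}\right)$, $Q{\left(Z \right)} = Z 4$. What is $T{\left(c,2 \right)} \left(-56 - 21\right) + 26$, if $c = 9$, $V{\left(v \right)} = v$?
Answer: $1874$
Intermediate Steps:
$Q{\left(Z \right)} = 4 Z$
$T{\left(K,L \right)} = - 12 L$ ($T{\left(K,L \right)} = \left(0 - 3\right) \left(4 L + 0\right) = - 3 \cdot 4 L = - 12 L$)
$T{\left(c,2 \right)} \left(-56 - 21\right) + 26 = \left(-12\right) 2 \left(-56 - 21\right) + 26 = - 24 \left(-56 - 21\right) + 26 = \left(-24\right) \left(-77\right) + 26 = 1848 + 26 = 1874$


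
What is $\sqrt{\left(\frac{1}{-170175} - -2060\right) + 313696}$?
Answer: $\frac{\sqrt{365765822074293}}{34035} \approx 561.92$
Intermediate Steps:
$\sqrt{\left(\frac{1}{-170175} - -2060\right) + 313696} = \sqrt{\left(- \frac{1}{170175} + 2060\right) + 313696} = \sqrt{\frac{350560499}{170175} + 313696} = \sqrt{\frac{53733777299}{170175}} = \frac{\sqrt{365765822074293}}{34035}$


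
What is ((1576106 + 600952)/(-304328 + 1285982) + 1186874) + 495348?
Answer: 14485632739/8611 ≈ 1.6822e+6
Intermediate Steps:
((1576106 + 600952)/(-304328 + 1285982) + 1186874) + 495348 = (2177058/981654 + 1186874) + 495348 = (2177058*(1/981654) + 1186874) + 495348 = (19097/8611 + 1186874) + 495348 = 10220191111/8611 + 495348 = 14485632739/8611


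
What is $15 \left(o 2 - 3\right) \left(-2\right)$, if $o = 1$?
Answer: $30$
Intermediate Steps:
$15 \left(o 2 - 3\right) \left(-2\right) = 15 \left(1 \cdot 2 - 3\right) \left(-2\right) = 15 \left(2 - 3\right) \left(-2\right) = 15 \left(-1\right) \left(-2\right) = \left(-15\right) \left(-2\right) = 30$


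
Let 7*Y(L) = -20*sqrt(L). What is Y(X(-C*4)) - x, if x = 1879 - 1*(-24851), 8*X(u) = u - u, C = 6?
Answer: -26730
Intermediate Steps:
X(u) = 0 (X(u) = (u - u)/8 = (1/8)*0 = 0)
Y(L) = -20*sqrt(L)/7 (Y(L) = (-20*sqrt(L))/7 = -20*sqrt(L)/7)
x = 26730 (x = 1879 + 24851 = 26730)
Y(X(-C*4)) - x = -20*sqrt(0)/7 - 1*26730 = -20/7*0 - 26730 = 0 - 26730 = -26730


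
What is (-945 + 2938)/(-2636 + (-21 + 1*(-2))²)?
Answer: -1993/2107 ≈ -0.94589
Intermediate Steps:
(-945 + 2938)/(-2636 + (-21 + 1*(-2))²) = 1993/(-2636 + (-21 - 2)²) = 1993/(-2636 + (-23)²) = 1993/(-2636 + 529) = 1993/(-2107) = 1993*(-1/2107) = -1993/2107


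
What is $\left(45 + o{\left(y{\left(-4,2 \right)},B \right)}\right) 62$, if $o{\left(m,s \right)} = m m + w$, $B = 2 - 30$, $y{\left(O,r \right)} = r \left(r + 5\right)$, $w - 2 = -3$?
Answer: $14880$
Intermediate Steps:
$w = -1$ ($w = 2 - 3 = -1$)
$y{\left(O,r \right)} = r \left(5 + r\right)$
$B = -28$ ($B = 2 - 30 = -28$)
$o{\left(m,s \right)} = -1 + m^{2}$ ($o{\left(m,s \right)} = m m - 1 = m^{2} - 1 = -1 + m^{2}$)
$\left(45 + o{\left(y{\left(-4,2 \right)},B \right)}\right) 62 = \left(45 - \left(1 - \left(2 \left(5 + 2\right)\right)^{2}\right)\right) 62 = \left(45 - \left(1 - \left(2 \cdot 7\right)^{2}\right)\right) 62 = \left(45 - \left(1 - 14^{2}\right)\right) 62 = \left(45 + \left(-1 + 196\right)\right) 62 = \left(45 + 195\right) 62 = 240 \cdot 62 = 14880$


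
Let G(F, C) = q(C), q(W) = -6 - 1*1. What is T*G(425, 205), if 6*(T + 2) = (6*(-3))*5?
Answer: 119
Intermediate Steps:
q(W) = -7 (q(W) = -6 - 1 = -7)
T = -17 (T = -2 + ((6*(-3))*5)/6 = -2 + (-18*5)/6 = -2 + (1/6)*(-90) = -2 - 15 = -17)
G(F, C) = -7
T*G(425, 205) = -17*(-7) = 119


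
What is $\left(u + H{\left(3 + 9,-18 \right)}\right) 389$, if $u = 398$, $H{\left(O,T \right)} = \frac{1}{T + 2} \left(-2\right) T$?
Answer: $\frac{615787}{4} \approx 1.5395 \cdot 10^{5}$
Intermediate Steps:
$H{\left(O,T \right)} = - \frac{2 T}{2 + T}$ ($H{\left(O,T \right)} = \frac{1}{2 + T} \left(-2\right) T = - \frac{2}{2 + T} T = - \frac{2 T}{2 + T}$)
$\left(u + H{\left(3 + 9,-18 \right)}\right) 389 = \left(398 - - \frac{36}{2 - 18}\right) 389 = \left(398 - - \frac{36}{-16}\right) 389 = \left(398 - \left(-36\right) \left(- \frac{1}{16}\right)\right) 389 = \left(398 - \frac{9}{4}\right) 389 = \frac{1583}{4} \cdot 389 = \frac{615787}{4}$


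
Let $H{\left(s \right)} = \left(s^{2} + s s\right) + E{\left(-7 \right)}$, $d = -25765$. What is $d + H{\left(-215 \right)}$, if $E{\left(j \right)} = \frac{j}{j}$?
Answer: $66686$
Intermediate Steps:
$E{\left(j \right)} = 1$
$H{\left(s \right)} = 1 + 2 s^{2}$ ($H{\left(s \right)} = \left(s^{2} + s s\right) + 1 = \left(s^{2} + s^{2}\right) + 1 = 2 s^{2} + 1 = 1 + 2 s^{2}$)
$d + H{\left(-215 \right)} = -25765 + \left(1 + 2 \left(-215\right)^{2}\right) = -25765 + \left(1 + 2 \cdot 46225\right) = -25765 + \left(1 + 92450\right) = -25765 + 92451 = 66686$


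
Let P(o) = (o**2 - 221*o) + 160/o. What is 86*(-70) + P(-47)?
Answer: 308912/47 ≈ 6572.6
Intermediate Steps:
P(o) = o**2 - 221*o + 160/o
86*(-70) + P(-47) = 86*(-70) + (160 + (-47)**2*(-221 - 47))/(-47) = -6020 - (160 + 2209*(-268))/47 = -6020 - (160 - 592012)/47 = -6020 - 1/47*(-591852) = -6020 + 591852/47 = 308912/47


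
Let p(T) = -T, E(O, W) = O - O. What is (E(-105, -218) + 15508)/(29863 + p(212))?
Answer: 15508/29651 ≈ 0.52302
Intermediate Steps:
E(O, W) = 0
(E(-105, -218) + 15508)/(29863 + p(212)) = (0 + 15508)/(29863 - 1*212) = 15508/(29863 - 212) = 15508/29651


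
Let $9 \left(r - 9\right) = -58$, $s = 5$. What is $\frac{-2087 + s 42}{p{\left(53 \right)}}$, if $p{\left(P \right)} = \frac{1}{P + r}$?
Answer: $- \frac{938500}{9} \approx -1.0428 \cdot 10^{5}$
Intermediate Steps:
$r = \frac{23}{9}$ ($r = 9 + \frac{1}{9} \left(-58\right) = 9 - \frac{58}{9} = \frac{23}{9} \approx 2.5556$)
$p{\left(P \right)} = \frac{1}{\frac{23}{9} + P}$ ($p{\left(P \right)} = \frac{1}{P + \frac{23}{9}} = \frac{1}{\frac{23}{9} + P}$)
$\frac{-2087 + s 42}{p{\left(53 \right)}} = \frac{-2087 + 5 \cdot 42}{9 \frac{1}{23 + 9 \cdot 53}} = \frac{-2087 + 210}{9 \frac{1}{23 + 477}} = - \frac{1877}{9 \cdot \frac{1}{500}} = - \frac{1877}{\frac{9}{500}} = \left(-1877\right) \frac{500}{9} = - \frac{938500}{9}$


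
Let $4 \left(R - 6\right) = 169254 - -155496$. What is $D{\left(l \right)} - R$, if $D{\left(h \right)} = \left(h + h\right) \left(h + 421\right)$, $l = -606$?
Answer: $\frac{286053}{2} \approx 1.4303 \cdot 10^{5}$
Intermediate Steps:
$R = \frac{162387}{2}$ ($R = 6 + \frac{169254 - -155496}{4} = 6 + \frac{169254 + 155496}{4} = 6 + \frac{1}{4} \cdot 324750 = 6 + \frac{162375}{2} = \frac{162387}{2} \approx 81194.0$)
$D{\left(h \right)} = 2 h \left(421 + h\right)$
$D{\left(l \right)} - R = 2 \left(-606\right) \left(421 - 606\right) - \frac{162387}{2} = 2 \left(-606\right) \left(-185\right) - \frac{162387}{2} = 224220 - \frac{162387}{2} = \frac{286053}{2}$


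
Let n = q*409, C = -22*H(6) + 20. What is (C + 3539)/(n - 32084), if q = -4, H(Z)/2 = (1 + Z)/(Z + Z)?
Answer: -265/2529 ≈ -0.10478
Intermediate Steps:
H(Z) = (1 + Z)/Z (H(Z) = 2*((1 + Z)/(Z + Z)) = 2*((1 + Z)/((2*Z))) = 2*((1 + Z)*(1/(2*Z))) = 2*((1 + Z)/(2*Z)) = (1 + Z)/Z)
C = -17/3 (C = -22*(1 + 6)/6 + 20 = -11*7/3 + 20 = -22*7/6 + 20 = -77/3 + 20 = -17/3 ≈ -5.6667)
n = -1636 (n = -4*409 = -1636)
(C + 3539)/(n - 32084) = (-17/3 + 3539)/(-1636 - 32084) = (10600/3)/(-33720) = (10600/3)*(-1/33720) = -265/2529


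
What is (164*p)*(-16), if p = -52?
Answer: 136448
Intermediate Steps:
(164*p)*(-16) = (164*(-52))*(-16) = -8528*(-16) = 136448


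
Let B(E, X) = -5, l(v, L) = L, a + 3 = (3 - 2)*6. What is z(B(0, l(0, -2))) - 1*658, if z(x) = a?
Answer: -655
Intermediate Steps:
a = 3 (a = -3 + (3 - 2)*6 = -3 + 1*6 = -3 + 6 = 3)
z(x) = 3
z(B(0, l(0, -2))) - 1*658 = 3 - 1*658 = 3 - 658 = -655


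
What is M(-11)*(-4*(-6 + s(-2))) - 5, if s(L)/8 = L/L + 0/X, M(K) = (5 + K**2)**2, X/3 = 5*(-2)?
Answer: -127013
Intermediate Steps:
X = -30 (X = 3*(5*(-2)) = 3*(-10) = -30)
s(L) = 8 (s(L) = 8*(L/L + 0/(-30)) = 8*(1 + 0*(-1/30)) = 8*(1 + 0) = 8*1 = 8)
M(-11)*(-4*(-6 + s(-2))) - 5 = (5 + (-11)**2)**2*(-4*(-6 + 8)) - 5 = (5 + 121)**2*(-4*2) - 5 = 126**2*(-8) - 5 = 15876*(-8) - 5 = -127008 - 5 = -127013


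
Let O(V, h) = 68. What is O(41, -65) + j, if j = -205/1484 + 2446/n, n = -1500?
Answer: 36857659/556500 ≈ 66.231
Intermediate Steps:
j = -984341/556500 (j = -205/1484 + 2446/(-1500) = -205*1/1484 + 2446*(-1/1500) = -205/1484 - 1223/750 = -984341/556500 ≈ -1.7688)
O(41, -65) + j = 68 - 984341/556500 = 36857659/556500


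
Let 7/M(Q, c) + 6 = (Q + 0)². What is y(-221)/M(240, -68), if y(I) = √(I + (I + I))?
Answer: 57594*I*√663/7 ≈ 2.1185e+5*I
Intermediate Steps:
M(Q, c) = 7/(-6 + Q²) (M(Q, c) = 7/(-6 + (Q + 0)²) = 7/(-6 + Q²))
y(I) = √3*√I (y(I) = √(I + 2*I) = √(3*I) = √3*√I)
y(-221)/M(240, -68) = (√3*√(-221))/((7/(-6 + 240²))) = (√3*(I*√221))/((7/(-6 + 57600))) = (I*√663)/((7/57594)) = (I*√663)/((7*(1/57594))) = (I*√663)/(7/57594) = (I*√663)*(57594/7) = 57594*I*√663/7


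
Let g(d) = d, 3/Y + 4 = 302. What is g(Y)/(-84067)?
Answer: -3/25051966 ≈ -1.1975e-7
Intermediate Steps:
Y = 3/298 (Y = 3/(-4 + 302) = 3/298 ≈ 0.010067)
g(Y)/(-84067) = (3/298)/(-84067) = (3/298)*(-1/84067) = -3/25051966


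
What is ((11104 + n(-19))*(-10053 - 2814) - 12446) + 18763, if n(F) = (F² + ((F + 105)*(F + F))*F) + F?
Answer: -946207129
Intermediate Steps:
n(F) = F + F² + 2*F²*(105 + F) (n(F) = (F² + ((105 + F)*(2*F))*F) + F = (F² + (2*F*(105 + F))*F) + F = (F² + 2*F²*(105 + F)) + F = F + F² + 2*F²*(105 + F))
((11104 + n(-19))*(-10053 - 2814) - 12446) + 18763 = ((11104 - 19*(1 + 2*(-19)² + 211*(-19)))*(-10053 - 2814) - 12446) + 18763 = ((11104 - 19*(1 + 2*361 - 4009))*(-12867) - 12446) + 18763 = ((11104 - 19*(1 + 722 - 4009))*(-12867) - 12446) + 18763 = ((11104 - 19*(-3286))*(-12867) - 12446) + 18763 = ((11104 + 62434)*(-12867) - 12446) + 18763 = (73538*(-12867) - 12446) + 18763 = (-946213446 - 12446) + 18763 = -946225892 + 18763 = -946207129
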